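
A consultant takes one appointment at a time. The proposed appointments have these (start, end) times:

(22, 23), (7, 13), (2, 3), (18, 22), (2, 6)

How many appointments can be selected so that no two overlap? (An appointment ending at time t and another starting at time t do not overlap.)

Sorted by end: (2,3)  (2,6)  (7,13)  (18,22)  (22,23)
take (2,3); take (7,13); take (18,22); take (22,23).
Selected 4 appointments.

4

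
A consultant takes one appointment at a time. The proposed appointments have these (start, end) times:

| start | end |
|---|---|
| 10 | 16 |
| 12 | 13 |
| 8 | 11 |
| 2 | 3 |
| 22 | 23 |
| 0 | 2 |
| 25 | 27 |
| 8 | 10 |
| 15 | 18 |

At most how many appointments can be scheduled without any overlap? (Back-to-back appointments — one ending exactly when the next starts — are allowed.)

7

Sorted by end: (0,2)  (2,3)  (8,10)  (8,11)  (12,13)  (10,16)  (15,18)  (22,23)  (25,27)
take (0,2); take (2,3); take (8,10); skip (8,11); take (12,13); skip (10,16); take (15,18); take (22,23); take (25,27).
Selected 7 appointments.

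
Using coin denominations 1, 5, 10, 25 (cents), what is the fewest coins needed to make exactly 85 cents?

85 = 3×25 + 1×10
Total coins = 3 + 1 = 4

4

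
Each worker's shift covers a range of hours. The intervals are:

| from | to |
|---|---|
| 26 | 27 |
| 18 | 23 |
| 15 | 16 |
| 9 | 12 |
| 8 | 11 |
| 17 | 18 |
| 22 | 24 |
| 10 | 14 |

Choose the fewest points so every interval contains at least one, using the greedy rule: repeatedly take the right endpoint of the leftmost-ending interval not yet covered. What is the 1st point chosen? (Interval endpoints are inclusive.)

11

By right end: [8,11]  [9,12]  [10,14]  [15,16]  [17,18]  [18,23]  [22,24]  [26,27]
[8,11] uncovered → point at 11; [15,16] uncovered → point at 16; [17,18] uncovered → point at 18; [22,24] uncovered → point at 24; [26,27] uncovered → point at 27.
Points: 11, 16, 18, 24, 27 (5 total).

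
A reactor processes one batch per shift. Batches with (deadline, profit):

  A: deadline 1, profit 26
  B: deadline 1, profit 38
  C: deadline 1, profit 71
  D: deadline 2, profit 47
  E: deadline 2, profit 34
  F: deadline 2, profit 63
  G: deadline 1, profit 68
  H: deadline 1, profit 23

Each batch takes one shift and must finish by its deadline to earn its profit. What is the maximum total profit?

Profit order: C=71 G=68 F=63 D=47 B=38 E=34 A=26 H=23
Assign: C→slot 1, G skipped, F→slot 2, D skipped, B skipped, E skipped, A skipped, H skipped.
Slots: [1:C] [2:F]
Profit = 71 + 63 = 134

134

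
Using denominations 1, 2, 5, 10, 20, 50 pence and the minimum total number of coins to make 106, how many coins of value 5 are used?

Use the largest denomination that fits, subtract, and repeat.
106 − 2×50→6 − 1×5→1 − 1×1→0
Count of 5: 1

1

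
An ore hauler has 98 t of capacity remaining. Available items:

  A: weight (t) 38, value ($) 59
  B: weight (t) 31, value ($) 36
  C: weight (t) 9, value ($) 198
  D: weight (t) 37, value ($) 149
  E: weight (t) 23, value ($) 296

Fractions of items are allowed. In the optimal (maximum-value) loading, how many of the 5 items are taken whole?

Order: C (198/9=22.00) > E (296/23=12.87) > D (149/37=4.03) > A (59/38=1.55) > B (36/31=1.16)
Fill: take C (9 @ 198) → take E (23 @ 296) → take D (37 @ 149) → take 29/38 of A → 45.03; 98/98 used.
3 item(s) taken whole; one partial (take 29/38 of A).

3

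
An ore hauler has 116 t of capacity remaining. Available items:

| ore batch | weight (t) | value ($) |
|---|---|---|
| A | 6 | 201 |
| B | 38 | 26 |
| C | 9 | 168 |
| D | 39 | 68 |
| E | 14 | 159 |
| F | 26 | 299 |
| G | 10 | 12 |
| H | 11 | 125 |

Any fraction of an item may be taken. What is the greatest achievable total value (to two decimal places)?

Greedy by value/weight ratio, highest first.
Ratios (sorted): A 33.50, C 18.67, F 11.50, H 11.36, E 11.36, D 1.74, G 1.20, B 0.68
take A (6 @ 201); take C (9 @ 168); take F (26 @ 299); take H (11 @ 125); take E (14 @ 159); take D (39 @ 68); take G (10 @ 12); take 1/38 of B → 0.68. Capacity used 116/116.
Total value = 1032.68

1032.68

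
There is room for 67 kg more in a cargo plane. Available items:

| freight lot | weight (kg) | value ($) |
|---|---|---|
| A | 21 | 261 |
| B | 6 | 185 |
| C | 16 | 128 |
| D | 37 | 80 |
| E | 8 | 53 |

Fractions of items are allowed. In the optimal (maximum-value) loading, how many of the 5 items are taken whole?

Greedy by value/weight ratio, highest first.
Order: B (185/6=30.83) > A (261/21=12.43) > C (128/16=8.00) > E (53/8=6.62) > D (80/37=2.16)
Fill: take B (6 @ 185) → take A (21 @ 261) → take C (16 @ 128) → take E (8 @ 53) → take 16/37 of D → 34.59; 67/67 used.
4 item(s) taken whole; one partial (take 16/37 of D).

4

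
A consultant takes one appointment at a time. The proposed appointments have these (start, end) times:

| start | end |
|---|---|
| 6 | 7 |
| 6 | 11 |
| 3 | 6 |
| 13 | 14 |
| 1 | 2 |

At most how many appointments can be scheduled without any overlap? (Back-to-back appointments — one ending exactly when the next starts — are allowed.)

4

Greedy by earliest finish: after sorting by end time, pick each interval compatible with the last pick.
Sorted by end: (1,2)  (3,6)  (6,7)  (6,11)  (13,14)
take (1,2); take (3,6); take (6,7); take (13,14).
Selected 4 appointments.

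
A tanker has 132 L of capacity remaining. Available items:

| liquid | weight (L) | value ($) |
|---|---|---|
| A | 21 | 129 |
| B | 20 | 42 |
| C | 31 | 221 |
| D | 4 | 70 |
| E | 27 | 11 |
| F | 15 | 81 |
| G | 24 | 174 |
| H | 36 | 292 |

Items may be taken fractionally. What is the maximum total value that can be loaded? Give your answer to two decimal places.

969.10

Sort by value per unit weight and fill in that order.
Ratios (sorted): D 17.50, H 8.11, G 7.25, C 7.13, A 6.14, F 5.40, B 2.10, E 0.41
take D (4 @ 70); take H (36 @ 292); take G (24 @ 174); take C (31 @ 221); take A (21 @ 129); take F (15 @ 81); take 1/20 of B → 2.10. Capacity used 132/132.
Total value = 969.10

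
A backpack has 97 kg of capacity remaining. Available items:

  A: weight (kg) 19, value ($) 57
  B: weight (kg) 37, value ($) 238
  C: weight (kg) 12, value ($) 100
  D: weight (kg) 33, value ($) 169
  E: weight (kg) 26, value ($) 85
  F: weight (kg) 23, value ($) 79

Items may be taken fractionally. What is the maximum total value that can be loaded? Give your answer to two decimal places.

558.52

Sort by value per unit weight and fill in that order.
Ratios (sorted): C 8.33, B 6.43, D 5.12, F 3.43, E 3.27, A 3.00
take C (12 @ 100); take B (37 @ 238); take D (33 @ 169); take 15/23 of F → 51.52. Capacity used 97/97.
Total value = 558.52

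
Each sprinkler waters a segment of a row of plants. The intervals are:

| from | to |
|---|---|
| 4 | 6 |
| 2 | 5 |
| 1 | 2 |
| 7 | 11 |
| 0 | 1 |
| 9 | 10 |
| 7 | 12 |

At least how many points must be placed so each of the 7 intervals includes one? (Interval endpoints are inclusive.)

By right end: [0,1]  [1,2]  [2,5]  [4,6]  [9,10]  [7,11]  [7,12]
[0,1] uncovered → point at 1; [2,5] uncovered → point at 5; [9,10] uncovered → point at 10.
Points: 1, 5, 10 (3 total).

3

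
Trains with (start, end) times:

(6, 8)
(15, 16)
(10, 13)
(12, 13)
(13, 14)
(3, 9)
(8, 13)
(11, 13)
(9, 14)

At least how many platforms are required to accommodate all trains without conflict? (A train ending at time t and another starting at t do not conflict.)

5

The answer is the maximum number of intervals overlapping at any instant.
Events (time:±→running): 3:+→1 6:+→2 8:-→1 8:+→2 9:-→1 9:+→2 10:+→3 11:+→4 12:+→5 … peak 5.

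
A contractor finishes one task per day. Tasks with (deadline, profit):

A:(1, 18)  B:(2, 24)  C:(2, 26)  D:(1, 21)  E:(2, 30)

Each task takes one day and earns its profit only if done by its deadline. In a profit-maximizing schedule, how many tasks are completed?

Sort by profit descending; place each in the latest free slot ≤ its deadline.
By profit: E(d2,30), C(d2,26), B(d2,24), D(d1,21), A(d1,18)
E→slot 2; C→slot 1; B skipped; D skipped; A skipped.
2 of 5 scheduled.

2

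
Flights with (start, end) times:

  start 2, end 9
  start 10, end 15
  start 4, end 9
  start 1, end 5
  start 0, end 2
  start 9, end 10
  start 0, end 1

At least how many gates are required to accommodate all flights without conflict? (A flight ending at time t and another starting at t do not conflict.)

3

Events (time:±→running): 0:+→1 0:+→2 1:-→1 1:+→2 2:-→1 2:+→2 4:+→3 … peak 3.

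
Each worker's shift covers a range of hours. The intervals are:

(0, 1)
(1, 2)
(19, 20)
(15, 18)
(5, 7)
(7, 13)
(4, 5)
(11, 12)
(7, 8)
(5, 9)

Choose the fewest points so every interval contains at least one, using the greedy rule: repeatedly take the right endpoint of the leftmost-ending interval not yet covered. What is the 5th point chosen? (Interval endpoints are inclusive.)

18

Process intervals by earliest right end; each time one isn't hit yet, stab at its right endpoint.
By right end: [0,1]  [1,2]  [4,5]  [5,7]  [7,8]  [5,9]  [11,12]  [7,13]  [15,18]  [19,20]
[0,1] uncovered → point at 1; [4,5] uncovered → point at 5; [7,8] uncovered → point at 8; [11,12] uncovered → point at 12; [15,18] uncovered → point at 18; [19,20] uncovered → point at 20.
Points: 1, 5, 8, 12, 18, 20 (6 total).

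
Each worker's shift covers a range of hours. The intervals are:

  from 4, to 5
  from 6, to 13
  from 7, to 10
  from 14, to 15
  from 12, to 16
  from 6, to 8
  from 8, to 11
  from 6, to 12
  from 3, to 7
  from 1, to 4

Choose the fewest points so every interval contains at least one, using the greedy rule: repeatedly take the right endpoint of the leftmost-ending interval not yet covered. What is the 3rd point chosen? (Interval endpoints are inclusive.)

Sort by right endpoint; whenever an interval is uncovered, place a point at its right end.
By right end: [1,4]  [4,5]  [3,7]  [6,8]  [7,10]  [8,11]  [6,12]  [6,13]  [14,15]  [12,16]
[1,4] uncovered → point at 4; [6,8] uncovered → point at 8; [14,15] uncovered → point at 15.
Points: 4, 8, 15 (3 total).

15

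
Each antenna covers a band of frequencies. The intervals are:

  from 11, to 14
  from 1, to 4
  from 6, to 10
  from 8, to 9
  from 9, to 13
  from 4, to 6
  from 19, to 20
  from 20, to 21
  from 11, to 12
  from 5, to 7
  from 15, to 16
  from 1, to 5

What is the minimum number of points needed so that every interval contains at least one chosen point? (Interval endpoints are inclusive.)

6

Sorted: [1,4] [1,5] [4,6] [5,7] [8,9] [6,10] [11,12] [9,13] [11,14] [15,16] [19,20] [20,21]
{[1,4],[1,5],[4,6]} hit by 4; {[5,7]} hit by 7; {[8,9],[6,10]} hit by 9; {[11,12],[9,13],[11,14]} hit by 12; {[15,16]} hit by 16; {[19,20],[20,21]} hit by 20.
Points: 4, 7, 9, 12, 16, 20 (6 total).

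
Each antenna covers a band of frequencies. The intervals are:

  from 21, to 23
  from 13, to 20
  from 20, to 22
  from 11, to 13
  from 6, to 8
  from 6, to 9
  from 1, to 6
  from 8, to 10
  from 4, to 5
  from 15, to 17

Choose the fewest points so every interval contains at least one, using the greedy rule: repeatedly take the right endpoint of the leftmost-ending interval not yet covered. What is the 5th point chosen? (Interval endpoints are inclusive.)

22

Process intervals by earliest right end; each time one isn't hit yet, stab at its right endpoint.
Sorted: [4,5] [1,6] [6,8] [6,9] [8,10] [11,13] [15,17] [13,20] [20,22] [21,23]
{[4,5],[1,6]} hit by 5; {[6,8],[6,9],[8,10]} hit by 8; {[11,13]} hit by 13; {[15,17],[13,20]} hit by 17; {[20,22],[21,23]} hit by 22.
Points: 5, 8, 13, 17, 22 (5 total).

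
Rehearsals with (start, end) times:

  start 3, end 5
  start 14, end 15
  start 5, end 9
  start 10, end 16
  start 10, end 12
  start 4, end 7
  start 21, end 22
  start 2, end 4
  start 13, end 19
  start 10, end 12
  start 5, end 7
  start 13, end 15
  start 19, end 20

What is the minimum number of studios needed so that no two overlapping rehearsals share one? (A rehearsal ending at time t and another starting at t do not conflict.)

4

Events (time:±→running): 2:+→1 3:+→2 4:-→1 4:+→2 5:-→1 5:+→2 5:+→3 7:-→2 7:-→1 9:-→0 10:+→1 10:+→2 10:+→3 12:-→2 12:-→1 13:+→2 13:+→3 14:+→4 … peak 4.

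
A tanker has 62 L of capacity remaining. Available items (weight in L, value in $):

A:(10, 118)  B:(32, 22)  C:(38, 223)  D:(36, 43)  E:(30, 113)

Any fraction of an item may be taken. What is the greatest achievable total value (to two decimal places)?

Sort by value per unit weight and fill in that order.
Ratios (sorted): A 11.80, C 5.87, E 3.77, D 1.19, B 0.69
take A (10 @ 118); take C (38 @ 223); take 14/30 of E → 52.73. Capacity used 62/62.
Total value = 393.73

393.73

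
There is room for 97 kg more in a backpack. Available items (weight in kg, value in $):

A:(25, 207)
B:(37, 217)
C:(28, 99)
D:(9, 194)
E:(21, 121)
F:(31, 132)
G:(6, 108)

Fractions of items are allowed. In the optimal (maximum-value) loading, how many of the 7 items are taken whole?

Sort by value per unit weight and fill in that order.
Ratios (sorted): D 21.56, G 18.00, A 8.28, B 5.86, E 5.76, F 4.26, C 3.54
take D (9 @ 194); take G (6 @ 108); take A (25 @ 207); take B (37 @ 217); take 20/21 of E → 115.24. Capacity used 97/97.
4 item(s) taken whole; one partial (take 20/21 of E).

4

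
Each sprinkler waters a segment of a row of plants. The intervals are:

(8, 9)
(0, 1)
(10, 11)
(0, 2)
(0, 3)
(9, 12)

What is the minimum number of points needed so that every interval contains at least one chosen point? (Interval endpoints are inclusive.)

3

Sort by right endpoint; whenever an interval is uncovered, place a point at its right end.
By right end: [0,1]  [0,2]  [0,3]  [8,9]  [10,11]  [9,12]
[0,1] uncovered → point at 1; [8,9] uncovered → point at 9; [10,11] uncovered → point at 11.
Points: 1, 9, 11 (3 total).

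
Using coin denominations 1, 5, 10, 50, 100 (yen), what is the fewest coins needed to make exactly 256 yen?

Greedy: take as many of the largest coin as possible, then repeat with the remainder.
256 − 2×100→56 − 1×50→6 − 1×5→1 − 1×1→0
Total coins = 2 + 1 + 1 + 1 = 5

5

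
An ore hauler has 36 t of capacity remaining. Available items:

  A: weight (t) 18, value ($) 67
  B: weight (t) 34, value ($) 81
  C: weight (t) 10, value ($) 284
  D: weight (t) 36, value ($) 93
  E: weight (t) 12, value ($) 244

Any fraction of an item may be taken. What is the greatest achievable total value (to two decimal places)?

580.11

Sort by value per unit weight and fill in that order.
Ratios (sorted): C 28.40, E 20.33, A 3.72, D 2.58, B 2.38
take C (10 @ 284); take E (12 @ 244); take 14/18 of A → 52.11. Capacity used 36/36.
Total value = 580.11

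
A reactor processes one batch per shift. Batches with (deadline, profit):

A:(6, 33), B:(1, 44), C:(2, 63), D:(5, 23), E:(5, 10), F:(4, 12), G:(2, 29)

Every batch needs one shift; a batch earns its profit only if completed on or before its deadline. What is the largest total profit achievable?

Profit order: C=63 B=44 A=33 G=29 D=23 F=12 E=10
Assign: C→slot 2, B→slot 1, A→slot 6, G skipped, D→slot 5, F→slot 4, E→slot 3.
Slots: [1:B] [2:C] [3:E] [4:F] [5:D] [6:A]
Profit = 44 + 63 + 10 + 12 + 23 + 33 = 185

185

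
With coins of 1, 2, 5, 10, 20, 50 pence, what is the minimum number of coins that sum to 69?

Use the largest denomination that fits, subtract, and repeat.
69 − 1×50→19 − 1×10→9 − 1×5→4 − 2×2→0
Total coins = 1 + 1 + 1 + 2 = 5

5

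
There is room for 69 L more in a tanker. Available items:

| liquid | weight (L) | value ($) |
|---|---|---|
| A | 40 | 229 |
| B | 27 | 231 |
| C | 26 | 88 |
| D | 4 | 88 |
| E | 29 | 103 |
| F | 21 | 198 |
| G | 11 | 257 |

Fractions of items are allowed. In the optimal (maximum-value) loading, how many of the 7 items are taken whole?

4

Sort by value per unit weight and fill in that order.
Ratios (sorted): G 23.36, D 22.00, F 9.43, B 8.56, A 5.72, E 3.55, C 3.38
take G (11 @ 257); take D (4 @ 88); take F (21 @ 198); take B (27 @ 231); take 6/40 of A → 34.35. Capacity used 69/69.
4 item(s) taken whole; one partial (take 6/40 of A).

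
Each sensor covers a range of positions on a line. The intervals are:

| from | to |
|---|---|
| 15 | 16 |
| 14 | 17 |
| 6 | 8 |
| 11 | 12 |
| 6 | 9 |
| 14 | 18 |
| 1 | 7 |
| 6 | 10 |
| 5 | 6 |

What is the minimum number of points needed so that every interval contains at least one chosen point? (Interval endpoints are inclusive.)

3

Process intervals by earliest right end; each time one isn't hit yet, stab at its right endpoint.
By right end: [5,6]  [1,7]  [6,8]  [6,9]  [6,10]  [11,12]  [15,16]  [14,17]  [14,18]
[5,6] uncovered → point at 6; [11,12] uncovered → point at 12; [15,16] uncovered → point at 16.
Points: 6, 12, 16 (3 total).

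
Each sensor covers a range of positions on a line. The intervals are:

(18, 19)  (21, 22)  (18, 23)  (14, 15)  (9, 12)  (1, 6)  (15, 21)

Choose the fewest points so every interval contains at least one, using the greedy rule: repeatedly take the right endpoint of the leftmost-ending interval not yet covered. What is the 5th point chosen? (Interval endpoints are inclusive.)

Process intervals by earliest right end; each time one isn't hit yet, stab at its right endpoint.
By right end: [1,6]  [9,12]  [14,15]  [18,19]  [15,21]  [21,22]  [18,23]
[1,6] uncovered → point at 6; [9,12] uncovered → point at 12; [14,15] uncovered → point at 15; [18,19] uncovered → point at 19; [21,22] uncovered → point at 22.
Points: 6, 12, 15, 19, 22 (5 total).

22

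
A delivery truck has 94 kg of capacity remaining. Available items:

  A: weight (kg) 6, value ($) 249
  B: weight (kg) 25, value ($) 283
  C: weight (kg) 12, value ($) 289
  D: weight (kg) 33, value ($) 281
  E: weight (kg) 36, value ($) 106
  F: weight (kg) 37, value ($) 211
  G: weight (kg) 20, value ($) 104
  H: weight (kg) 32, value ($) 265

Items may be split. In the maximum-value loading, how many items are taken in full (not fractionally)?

4

Greedy by value/weight ratio, highest first.
Order: A (249/6=41.50) > C (289/12=24.08) > B (283/25=11.32) > D (281/33=8.52) > H (265/32=8.28) > F (211/37=5.70) > G (104/20=5.20) > E (106/36=2.94)
Fill: take A (6 @ 249) → take C (12 @ 289) → take B (25 @ 283) → take D (33 @ 281) → take 18/32 of H → 149.06; 94/94 used.
4 item(s) taken whole; one partial (take 18/32 of H).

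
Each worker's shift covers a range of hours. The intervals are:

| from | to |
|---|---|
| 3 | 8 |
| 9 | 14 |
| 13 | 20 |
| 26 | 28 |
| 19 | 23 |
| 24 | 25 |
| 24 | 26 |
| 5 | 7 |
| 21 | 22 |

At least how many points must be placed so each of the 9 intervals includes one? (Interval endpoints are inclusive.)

Process intervals by earliest right end; each time one isn't hit yet, stab at its right endpoint.
By right end: [5,7]  [3,8]  [9,14]  [13,20]  [21,22]  [19,23]  [24,25]  [24,26]  [26,28]
[5,7] uncovered → point at 7; [9,14] uncovered → point at 14; [21,22] uncovered → point at 22; [24,25] uncovered → point at 25; [26,28] uncovered → point at 28.
Points: 7, 14, 22, 25, 28 (5 total).

5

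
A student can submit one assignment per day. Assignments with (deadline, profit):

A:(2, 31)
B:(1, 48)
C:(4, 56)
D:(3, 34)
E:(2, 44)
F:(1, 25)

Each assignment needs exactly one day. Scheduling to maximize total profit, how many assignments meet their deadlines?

4

Sort by profit descending; place each in the latest free slot ≤ its deadline.
Profit order: C=56 B=48 E=44 D=34 A=31 F=25
Assign: C→slot 4, B→slot 1, E→slot 2, D→slot 3, A skipped, F skipped.
Slots: [1:B] [2:E] [3:D] [4:C]
4 of 6 scheduled.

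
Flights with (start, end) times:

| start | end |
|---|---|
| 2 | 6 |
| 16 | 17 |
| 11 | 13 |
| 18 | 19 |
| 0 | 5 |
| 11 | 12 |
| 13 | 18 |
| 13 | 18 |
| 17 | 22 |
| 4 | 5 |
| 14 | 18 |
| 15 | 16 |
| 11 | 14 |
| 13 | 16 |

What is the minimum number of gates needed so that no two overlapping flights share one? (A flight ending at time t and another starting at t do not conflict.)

5

starts: [0, 2, 4, 11, 11, 11, 13, 13, 13, 14, 15, 16, 17, 18]
ends:   [5, 5, 6, 12, 13, 14, 16, 16, 17, 18, 18, 18, 19, 22]
s0→1 s2→2 s4→3 e5→2 e5→1 e6→0 s11→1 s11→2 s11→3 e12→2 e13→1 s13→2 s13→3 s13→4 e14→3 s14→4 s15→5  — peak 5.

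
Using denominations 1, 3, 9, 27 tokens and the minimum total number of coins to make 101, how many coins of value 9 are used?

2

Greedy: take as many of the largest coin as possible, then repeat with the remainder.
101 = 3×27 + 2×9 + 2×1
Count of 9: 2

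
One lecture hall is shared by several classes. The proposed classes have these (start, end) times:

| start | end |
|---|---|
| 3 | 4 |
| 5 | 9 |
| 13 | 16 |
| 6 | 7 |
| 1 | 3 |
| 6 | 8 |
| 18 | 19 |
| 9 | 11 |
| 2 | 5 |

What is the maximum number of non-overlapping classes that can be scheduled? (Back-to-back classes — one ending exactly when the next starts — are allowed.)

6

By end time: (1,3), (3,4), (2,5), (6,7), (6,8), (5,9), (9,11), (13,16), (18,19).
Pick (1,3); next start ≥ 3 → (3,4); next start ≥ 4 → (6,7); next start ≥ 7 → (9,11); next start ≥ 11 → (13,16); next start ≥ 16 → (18,19).
Selected 6 classes.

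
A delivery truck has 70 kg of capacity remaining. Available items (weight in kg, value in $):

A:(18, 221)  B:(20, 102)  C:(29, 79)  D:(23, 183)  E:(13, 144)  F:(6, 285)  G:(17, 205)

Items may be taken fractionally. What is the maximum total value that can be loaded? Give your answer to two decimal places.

Sort by value per unit weight and fill in that order.
Order: F (285/6=47.50) > A (221/18=12.28) > G (205/17=12.06) > E (144/13=11.08) > D (183/23=7.96) > B (102/20=5.10) > C (79/29=2.72)
Fill: take F (6 @ 285) → take A (18 @ 221) → take G (17 @ 205) → take E (13 @ 144) → take 16/23 of D → 127.30; 70/70 used.
Total value = 982.30

982.30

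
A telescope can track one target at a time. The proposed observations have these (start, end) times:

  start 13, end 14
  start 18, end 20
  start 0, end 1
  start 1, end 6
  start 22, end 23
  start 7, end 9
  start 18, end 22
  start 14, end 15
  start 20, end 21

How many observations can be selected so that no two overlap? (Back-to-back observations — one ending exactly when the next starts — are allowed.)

Order by finish time; keep every interval that doesn't clash with the previous kept one.
By end time: (0,1), (1,6), (7,9), (13,14), (14,15), (18,20), (20,21), (18,22), (22,23).
Pick (0,1); next start ≥ 1 → (1,6); next start ≥ 6 → (7,9); next start ≥ 9 → (13,14); next start ≥ 14 → (14,15); next start ≥ 15 → (18,20); next start ≥ 20 → (20,21); next start ≥ 21 → (22,23).
Selected 8 observations.

8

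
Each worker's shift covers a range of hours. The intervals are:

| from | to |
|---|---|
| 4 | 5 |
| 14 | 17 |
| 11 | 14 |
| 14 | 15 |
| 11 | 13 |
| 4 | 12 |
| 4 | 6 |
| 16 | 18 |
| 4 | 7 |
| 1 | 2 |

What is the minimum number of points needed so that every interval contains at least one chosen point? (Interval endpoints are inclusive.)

Sort by right endpoint; whenever an interval is uncovered, place a point at its right end.
By right end: [1,2]  [4,5]  [4,6]  [4,7]  [4,12]  [11,13]  [11,14]  [14,15]  [14,17]  [16,18]
[1,2] uncovered → point at 2; [4,5] uncovered → point at 5; [11,13] uncovered → point at 13; [14,15] uncovered → point at 15; [16,18] uncovered → point at 18.
Points: 2, 5, 13, 15, 18 (5 total).

5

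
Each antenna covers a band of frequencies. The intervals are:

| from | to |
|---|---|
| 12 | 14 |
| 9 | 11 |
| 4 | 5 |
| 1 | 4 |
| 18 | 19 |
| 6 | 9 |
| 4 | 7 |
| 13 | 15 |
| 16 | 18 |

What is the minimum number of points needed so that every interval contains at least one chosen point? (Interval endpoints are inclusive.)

Sort by right endpoint; whenever an interval is uncovered, place a point at its right end.
Sorted: [1,4] [4,5] [4,7] [6,9] [9,11] [12,14] [13,15] [16,18] [18,19]
{[1,4],[4,5],[4,7]} hit by 4; {[6,9],[9,11]} hit by 9; {[12,14],[13,15]} hit by 14; {[16,18],[18,19]} hit by 18.
Points: 4, 9, 14, 18 (4 total).

4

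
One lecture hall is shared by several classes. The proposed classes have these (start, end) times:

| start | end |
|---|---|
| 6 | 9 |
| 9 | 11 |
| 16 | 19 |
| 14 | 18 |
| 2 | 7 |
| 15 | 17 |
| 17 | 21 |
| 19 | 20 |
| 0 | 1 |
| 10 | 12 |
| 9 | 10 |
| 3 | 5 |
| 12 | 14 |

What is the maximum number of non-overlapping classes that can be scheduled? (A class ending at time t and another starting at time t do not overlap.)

Greedy by earliest finish: after sorting by end time, pick each interval compatible with the last pick.
Sorted by end: (0,1)  (3,5)  (2,7)  (6,9)  (9,10)  (9,11)  (10,12)  (12,14)  (15,17)  (14,18)  (16,19)  (19,20)  (17,21)
take (0,1); take (3,5); take (6,9); take (9,10); take (10,12); take (12,14); take (15,17); take (19,20).
Selected 8 classes.

8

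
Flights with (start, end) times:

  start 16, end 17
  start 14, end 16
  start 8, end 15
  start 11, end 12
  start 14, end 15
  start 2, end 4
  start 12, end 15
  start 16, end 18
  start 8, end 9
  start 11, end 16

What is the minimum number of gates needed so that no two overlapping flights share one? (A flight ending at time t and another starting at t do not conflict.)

Count concurrent intervals with a sweep; the peak is the room count.
Events (time:±→running): 2:+→1 4:-→0 8:+→1 8:+→2 9:-→1 11:+→2 11:+→3 12:-→2 12:+→3 14:+→4 14:+→5 … peak 5.

5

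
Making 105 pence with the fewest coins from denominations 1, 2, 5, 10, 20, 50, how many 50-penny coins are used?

Use the largest denomination that fits, subtract, and repeat.
105 − 2×50→5 − 1×5→0
Count of 50: 2

2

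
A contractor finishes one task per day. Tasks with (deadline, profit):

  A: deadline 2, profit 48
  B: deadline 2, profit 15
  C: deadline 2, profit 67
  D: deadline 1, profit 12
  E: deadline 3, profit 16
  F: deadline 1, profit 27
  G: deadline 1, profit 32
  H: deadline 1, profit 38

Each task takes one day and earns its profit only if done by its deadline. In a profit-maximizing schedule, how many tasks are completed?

Profit order: C=67 A=48 H=38 G=32 F=27 E=16 B=15 D=12
Assign: C→slot 2, A→slot 1, H skipped, G skipped, F skipped, E→slot 3, B skipped, D skipped.
Slots: [1:A] [2:C] [3:E]
3 of 8 scheduled.

3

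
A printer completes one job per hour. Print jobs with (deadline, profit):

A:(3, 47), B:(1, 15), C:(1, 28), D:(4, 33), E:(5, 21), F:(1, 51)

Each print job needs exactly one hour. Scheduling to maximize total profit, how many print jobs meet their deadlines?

4

By profit: F(d1,51), A(d3,47), D(d4,33), C(d1,28), E(d5,21), B(d1,15)
F→slot 1; A→slot 3; D→slot 4; C skipped; E→slot 5; B skipped.
4 of 6 scheduled.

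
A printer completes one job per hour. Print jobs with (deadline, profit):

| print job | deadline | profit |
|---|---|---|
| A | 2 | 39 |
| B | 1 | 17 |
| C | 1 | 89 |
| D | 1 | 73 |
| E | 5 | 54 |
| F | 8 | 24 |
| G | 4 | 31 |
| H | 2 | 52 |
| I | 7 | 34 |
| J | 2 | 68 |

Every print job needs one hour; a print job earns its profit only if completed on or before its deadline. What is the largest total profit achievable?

300

By profit: C(d1,89), D(d1,73), J(d2,68), E(d5,54), H(d2,52), A(d2,39), I(d7,34), G(d4,31), F(d8,24), B(d1,17)
C→slot 1; D skipped; J→slot 2; E→slot 5; H skipped; A skipped; I→slot 7; G→slot 4; F→slot 8; B skipped.
Profit = 89 + 68 + 31 + 54 + 34 + 24 = 300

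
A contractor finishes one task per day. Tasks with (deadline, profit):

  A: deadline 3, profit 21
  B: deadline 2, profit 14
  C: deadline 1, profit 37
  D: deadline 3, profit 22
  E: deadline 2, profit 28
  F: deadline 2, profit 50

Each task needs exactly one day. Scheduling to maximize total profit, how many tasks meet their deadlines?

By profit: F(d2,50), C(d1,37), E(d2,28), D(d3,22), A(d3,21), B(d2,14)
F→slot 2; C→slot 1; E skipped; D→slot 3; A skipped; B skipped.
3 of 6 scheduled.

3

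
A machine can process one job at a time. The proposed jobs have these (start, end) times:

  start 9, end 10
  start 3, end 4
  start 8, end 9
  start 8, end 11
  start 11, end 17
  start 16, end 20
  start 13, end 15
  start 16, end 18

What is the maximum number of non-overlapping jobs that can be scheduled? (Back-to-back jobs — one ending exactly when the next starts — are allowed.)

5

Greedy by earliest finish: after sorting by end time, pick each interval compatible with the last pick.
Sorted by end: (3,4)  (8,9)  (9,10)  (8,11)  (13,15)  (11,17)  (16,18)  (16,20)
take (3,4); take (8,9); take (9,10); take (13,15); take (16,18).
Selected 5 jobs.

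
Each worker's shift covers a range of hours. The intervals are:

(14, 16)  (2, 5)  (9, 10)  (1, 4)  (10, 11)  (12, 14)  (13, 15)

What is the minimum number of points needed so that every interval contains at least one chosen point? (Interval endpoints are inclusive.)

3

Process intervals by earliest right end; each time one isn't hit yet, stab at its right endpoint.
Sorted: [1,4] [2,5] [9,10] [10,11] [12,14] [13,15] [14,16]
{[1,4],[2,5]} hit by 4; {[9,10],[10,11]} hit by 10; {[12,14],[13,15],[14,16]} hit by 14.
Points: 4, 10, 14 (3 total).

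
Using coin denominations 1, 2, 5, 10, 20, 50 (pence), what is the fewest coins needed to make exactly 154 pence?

5

154 = 3×50 + 2×2
Total coins = 3 + 2 = 5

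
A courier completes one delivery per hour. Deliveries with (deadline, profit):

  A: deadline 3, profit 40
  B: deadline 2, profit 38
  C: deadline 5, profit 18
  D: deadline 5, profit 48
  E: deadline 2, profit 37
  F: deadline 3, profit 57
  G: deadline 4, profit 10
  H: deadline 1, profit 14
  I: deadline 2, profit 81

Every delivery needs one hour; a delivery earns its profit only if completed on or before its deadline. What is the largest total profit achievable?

244

Take jobs in profit order; each goes to the latest open slot no later than its deadline.
Profit order: I=81 F=57 D=48 A=40 B=38 E=37 C=18 H=14 G=10
Assign: I→slot 2, F→slot 3, D→slot 5, A→slot 1, B skipped, E skipped, C→slot 4, H skipped, G skipped.
Slots: [1:A] [2:I] [3:F] [4:C] [5:D]
Profit = 40 + 81 + 57 + 18 + 48 = 244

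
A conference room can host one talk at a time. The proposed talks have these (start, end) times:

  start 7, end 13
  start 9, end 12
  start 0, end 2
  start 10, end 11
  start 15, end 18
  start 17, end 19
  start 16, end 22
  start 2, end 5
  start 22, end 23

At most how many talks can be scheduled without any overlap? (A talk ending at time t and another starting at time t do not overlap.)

Sort by end time and greedily take each interval whose start is ≥ the last chosen end.
By end time: (0,2), (2,5), (10,11), (9,12), (7,13), (15,18), (17,19), (16,22), (22,23).
Pick (0,2); next start ≥ 2 → (2,5); next start ≥ 5 → (10,11); next start ≥ 11 → (15,18); next start ≥ 18 → (22,23).
Selected 5 talks.

5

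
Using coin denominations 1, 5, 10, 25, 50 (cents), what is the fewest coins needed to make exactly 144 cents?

Use the largest denomination that fits, subtract, and repeat.
144 − 2×50→44 − 1×25→19 − 1×10→9 − 1×5→4 − 4×1→0
Total coins = 2 + 1 + 1 + 1 + 4 = 9

9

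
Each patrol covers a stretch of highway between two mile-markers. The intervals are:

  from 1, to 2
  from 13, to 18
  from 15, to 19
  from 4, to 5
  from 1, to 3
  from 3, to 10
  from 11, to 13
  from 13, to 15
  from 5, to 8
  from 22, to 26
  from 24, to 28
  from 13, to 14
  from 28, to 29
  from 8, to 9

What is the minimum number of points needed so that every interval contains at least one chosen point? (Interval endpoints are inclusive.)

7

Sorted: [1,2] [1,3] [4,5] [5,8] [8,9] [3,10] [11,13] [13,14] [13,15] [13,18] [15,19] [22,26] [24,28] [28,29]
{[1,2],[1,3]} hit by 2; {[4,5],[5,8]} hit by 5; {[8,9],[3,10]} hit by 9; {[11,13],[13,14],[13,15],[13,18]} hit by 13; {[15,19]} hit by 19; {[22,26],[24,28]} hit by 26; {[28,29]} hit by 29.
Points: 2, 5, 9, 13, 19, 26, 29 (7 total).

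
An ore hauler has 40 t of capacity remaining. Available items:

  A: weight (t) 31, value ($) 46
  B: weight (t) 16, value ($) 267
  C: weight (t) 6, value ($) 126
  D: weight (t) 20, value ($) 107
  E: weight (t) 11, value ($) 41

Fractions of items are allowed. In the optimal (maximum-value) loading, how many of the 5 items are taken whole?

2

Sort by value per unit weight and fill in that order.
Ratios (sorted): C 21.00, B 16.69, D 5.35, E 3.73, A 1.48
take C (6 @ 126); take B (16 @ 267); take 18/20 of D → 96.30. Capacity used 40/40.
2 item(s) taken whole; one partial (take 18/20 of D).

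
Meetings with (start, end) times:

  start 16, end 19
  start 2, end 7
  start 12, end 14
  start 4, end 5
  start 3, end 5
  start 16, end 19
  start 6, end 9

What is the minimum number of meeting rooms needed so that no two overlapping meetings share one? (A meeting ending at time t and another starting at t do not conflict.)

The answer is the maximum number of intervals overlapping at any instant.
Events (time:±→running): 2:+→1 3:+→2 4:+→3 … peak 3.

3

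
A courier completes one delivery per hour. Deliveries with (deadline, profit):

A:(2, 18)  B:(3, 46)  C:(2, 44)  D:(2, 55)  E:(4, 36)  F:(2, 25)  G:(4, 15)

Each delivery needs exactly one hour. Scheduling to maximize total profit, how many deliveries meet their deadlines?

Take jobs in profit order; each goes to the latest open slot no later than its deadline.
Profit order: D=55 B=46 C=44 E=36 F=25 A=18 G=15
Assign: D→slot 2, B→slot 3, C→slot 1, E→slot 4, F skipped, A skipped, G skipped.
Slots: [1:C] [2:D] [3:B] [4:E]
4 of 7 scheduled.

4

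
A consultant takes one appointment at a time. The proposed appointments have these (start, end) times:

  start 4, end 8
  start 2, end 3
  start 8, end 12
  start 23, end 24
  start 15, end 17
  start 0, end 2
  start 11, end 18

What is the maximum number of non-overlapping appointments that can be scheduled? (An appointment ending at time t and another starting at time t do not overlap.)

Order by finish time; keep every interval that doesn't clash with the previous kept one.
By end time: (0,2), (2,3), (4,8), (8,12), (15,17), (11,18), (23,24).
Pick (0,2); next start ≥ 2 → (2,3); next start ≥ 3 → (4,8); next start ≥ 8 → (8,12); next start ≥ 12 → (15,17); next start ≥ 17 → (23,24).
Selected 6 appointments.

6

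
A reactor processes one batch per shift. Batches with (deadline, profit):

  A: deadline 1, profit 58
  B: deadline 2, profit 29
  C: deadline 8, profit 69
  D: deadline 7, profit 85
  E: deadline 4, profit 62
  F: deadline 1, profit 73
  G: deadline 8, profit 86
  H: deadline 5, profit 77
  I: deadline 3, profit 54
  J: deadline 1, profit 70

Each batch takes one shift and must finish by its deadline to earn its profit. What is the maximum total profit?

Take jobs in profit order; each goes to the latest open slot no later than its deadline.
By profit: G(d8,86), D(d7,85), H(d5,77), F(d1,73), J(d1,70), C(d8,69), E(d4,62), A(d1,58), I(d3,54), B(d2,29)
G→slot 8; D→slot 7; H→slot 5; F→slot 1; J skipped; C→slot 6; E→slot 4; A skipped; I→slot 3; B→slot 2.
Profit = 73 + 29 + 54 + 62 + 77 + 69 + 85 + 86 = 535

535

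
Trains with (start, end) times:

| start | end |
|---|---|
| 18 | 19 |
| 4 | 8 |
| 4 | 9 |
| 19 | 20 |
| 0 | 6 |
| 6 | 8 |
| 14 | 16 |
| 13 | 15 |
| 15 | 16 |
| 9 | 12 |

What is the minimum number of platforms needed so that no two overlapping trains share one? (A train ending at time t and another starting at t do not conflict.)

Count concurrent intervals with a sweep; the peak is the room count.
starts: [0, 4, 4, 6, 9, 13, 14, 15, 18, 19]
ends:   [6, 8, 8, 9, 12, 15, 16, 16, 19, 20]
s0→1 s4→2 s4→3  — peak 3.

3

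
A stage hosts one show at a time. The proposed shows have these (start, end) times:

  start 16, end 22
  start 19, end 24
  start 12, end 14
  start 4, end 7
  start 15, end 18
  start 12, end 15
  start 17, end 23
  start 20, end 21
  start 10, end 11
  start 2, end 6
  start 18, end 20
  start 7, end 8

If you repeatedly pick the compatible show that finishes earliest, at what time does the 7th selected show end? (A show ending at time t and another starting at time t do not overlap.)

Sorted by end: (2,6)  (4,7)  (7,8)  (10,11)  (12,14)  (12,15)  (15,18)  (18,20)  (20,21)  (16,22)  (17,23)  (19,24)
take (2,6); take (7,8); take (10,11); take (12,14); take (15,18); take (18,20); take (20,21).
Selected: (2,6) (7,8) (10,11) (12,14) (15,18) (18,20) (20,21)

21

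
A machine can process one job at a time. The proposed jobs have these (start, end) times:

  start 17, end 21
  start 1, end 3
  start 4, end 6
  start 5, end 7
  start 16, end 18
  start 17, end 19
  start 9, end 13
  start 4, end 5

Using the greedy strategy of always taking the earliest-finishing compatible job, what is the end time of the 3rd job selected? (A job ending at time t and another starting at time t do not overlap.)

Sort by end time and greedily take each interval whose start is ≥ the last chosen end.
By end time: (1,3), (4,5), (4,6), (5,7), (9,13), (16,18), (17,19), (17,21).
Pick (1,3); next start ≥ 3 → (4,5); next start ≥ 5 → (5,7); next start ≥ 7 → (9,13); next start ≥ 13 → (16,18).
Selected: (1,3) (4,5) (5,7) (9,13) (16,18)

7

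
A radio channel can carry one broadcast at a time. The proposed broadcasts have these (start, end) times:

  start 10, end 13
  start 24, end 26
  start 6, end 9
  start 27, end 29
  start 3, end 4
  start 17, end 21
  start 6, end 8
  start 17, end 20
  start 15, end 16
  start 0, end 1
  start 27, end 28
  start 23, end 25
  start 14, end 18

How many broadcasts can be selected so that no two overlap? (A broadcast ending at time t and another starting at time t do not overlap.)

8

By end time: (0,1), (3,4), (6,8), (6,9), (10,13), (15,16), (14,18), (17,20), (17,21), (23,25), (24,26), (27,28), (27,29).
Pick (0,1); next start ≥ 1 → (3,4); next start ≥ 4 → (6,8); next start ≥ 8 → (10,13); next start ≥ 13 → (15,16); next start ≥ 16 → (17,20); next start ≥ 20 → (23,25); next start ≥ 25 → (27,28).
Selected 8 broadcasts.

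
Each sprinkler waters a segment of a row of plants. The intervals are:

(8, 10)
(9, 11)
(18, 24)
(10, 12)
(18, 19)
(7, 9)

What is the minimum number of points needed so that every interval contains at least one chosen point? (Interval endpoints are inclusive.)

Process intervals by earliest right end; each time one isn't hit yet, stab at its right endpoint.
By right end: [7,9]  [8,10]  [9,11]  [10,12]  [18,19]  [18,24]
[7,9] uncovered → point at 9; [10,12] uncovered → point at 12; [18,19] uncovered → point at 19.
Points: 9, 12, 19 (3 total).

3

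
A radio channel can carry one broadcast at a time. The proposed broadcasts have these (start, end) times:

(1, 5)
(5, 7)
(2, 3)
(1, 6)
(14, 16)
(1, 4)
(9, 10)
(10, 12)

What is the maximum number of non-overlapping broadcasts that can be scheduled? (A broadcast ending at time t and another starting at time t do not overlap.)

5

Greedy by earliest finish: after sorting by end time, pick each interval compatible with the last pick.
Sorted by end: (2,3)  (1,4)  (1,5)  (1,6)  (5,7)  (9,10)  (10,12)  (14,16)
take (2,3); skip (1,4); take (5,7); take (9,10); take (10,12); take (14,16).
Selected 5 broadcasts.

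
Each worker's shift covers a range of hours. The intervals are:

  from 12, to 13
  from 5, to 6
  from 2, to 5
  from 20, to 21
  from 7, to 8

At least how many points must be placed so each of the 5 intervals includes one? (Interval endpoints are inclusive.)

Sort by right endpoint; whenever an interval is uncovered, place a point at its right end.
Sorted: [2,5] [5,6] [7,8] [12,13] [20,21]
{[2,5],[5,6]} hit by 5; {[7,8]} hit by 8; {[12,13]} hit by 13; {[20,21]} hit by 21.
Points: 5, 8, 13, 21 (4 total).

4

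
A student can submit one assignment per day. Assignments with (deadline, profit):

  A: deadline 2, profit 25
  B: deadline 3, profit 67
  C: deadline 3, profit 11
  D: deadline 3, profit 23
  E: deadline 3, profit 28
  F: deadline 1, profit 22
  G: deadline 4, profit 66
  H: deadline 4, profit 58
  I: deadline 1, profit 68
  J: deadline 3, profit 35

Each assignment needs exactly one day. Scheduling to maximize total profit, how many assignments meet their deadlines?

4

Sort by profit descending; place each in the latest free slot ≤ its deadline.
Profit order: I=68 B=67 G=66 H=58 J=35 E=28 A=25 D=23 F=22 C=11
Assign: I→slot 1, B→slot 3, G→slot 4, H→slot 2, J skipped, E skipped, A skipped, D skipped, F skipped, C skipped.
Slots: [1:I] [2:H] [3:B] [4:G]
4 of 10 scheduled.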